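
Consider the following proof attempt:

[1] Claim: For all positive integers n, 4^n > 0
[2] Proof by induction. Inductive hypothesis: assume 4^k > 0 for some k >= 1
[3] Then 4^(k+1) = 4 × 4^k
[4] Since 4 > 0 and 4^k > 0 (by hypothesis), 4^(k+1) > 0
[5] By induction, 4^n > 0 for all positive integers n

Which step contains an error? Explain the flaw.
Step 5: By induction, 4^n > 0 for all positive integers n

Step 5 concludes the proof by induction, but no base case was ever established. A valid induction proof requires: (1) a base case proving 4^1 > 0, and (2) an inductive step showing IF 4^k > 0 THEN 4^(k+1) > 0. Steps 2-4 correctly establish the inductive step, but without the base case the conclusion in step 5 does not follow.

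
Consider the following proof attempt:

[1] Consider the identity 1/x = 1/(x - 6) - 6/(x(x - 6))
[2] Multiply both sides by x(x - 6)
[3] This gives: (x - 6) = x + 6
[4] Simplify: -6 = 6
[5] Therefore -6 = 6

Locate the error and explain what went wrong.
Step 3: This gives: (x - 6) = x + 6

Step 3 makes a sign error when clearing denominators. Multiplying -6/(x(x - 6)) by x(x - 6) gives -6, not +6. The correct result is (x - 6) = x - 6, which is trivially true, not (x - 6) = x + 6. (Step 1 is a valid identity: 1/(x - 6) - 6/(x(x - 6)) = (x - 6)/(x(x - 6)) = 1/x.)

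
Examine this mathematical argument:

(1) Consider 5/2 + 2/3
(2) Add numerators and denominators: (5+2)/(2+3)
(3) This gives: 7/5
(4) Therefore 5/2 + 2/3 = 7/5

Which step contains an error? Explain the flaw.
Step 2: Add numerators and denominators: (5+2)/(2+3)

Step 2 incorrectly adds fractions by separately adding numerators and denominators. This is wrong. The correct method requires a common denominator: 5/2 + 2/3 = (5×3 + 2×2)/(2×3) = 19/6 = 19/6. The method used gives 7/5, which is different.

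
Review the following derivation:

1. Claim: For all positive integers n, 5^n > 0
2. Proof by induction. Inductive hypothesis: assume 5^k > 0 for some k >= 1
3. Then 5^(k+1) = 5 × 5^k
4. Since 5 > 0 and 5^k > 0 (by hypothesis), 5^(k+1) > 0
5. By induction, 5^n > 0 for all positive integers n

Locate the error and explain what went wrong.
Step 5: By induction, 5^n > 0 for all positive integers n

Step 5 concludes the proof by induction, but no base case was ever established. A valid induction proof requires: (1) a base case proving 5^1 > 0, and (2) an inductive step showing IF 5^k > 0 THEN 5^(k+1) > 0. Steps 2-4 correctly establish the inductive step, but without the base case the conclusion in step 5 does not follow.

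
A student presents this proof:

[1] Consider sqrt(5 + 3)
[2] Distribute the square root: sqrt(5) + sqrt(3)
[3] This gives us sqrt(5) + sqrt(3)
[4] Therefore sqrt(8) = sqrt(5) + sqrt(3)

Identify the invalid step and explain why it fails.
Step 2: Distribute the square root: sqrt(5) + sqrt(3)

Step 2 incorrectly 'distributes' the square root over addition. The square root function does not distribute: sqrt(a + b) ≠ sqrt(a) + sqrt(b). In fact, sqrt(5 + 3) = sqrt(8) ≈ 2.8284, while sqrt(5) + sqrt(3) ≈ 3.9681.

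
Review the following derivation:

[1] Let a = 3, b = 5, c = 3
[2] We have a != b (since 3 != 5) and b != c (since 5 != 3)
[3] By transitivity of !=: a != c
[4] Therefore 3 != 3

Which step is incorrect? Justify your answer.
Step 3: By transitivity of !=: a != c

Step 3 incorrectly applies transitivity to the '!=' relation. Transitivity states: if a R b and b R c, then a R c. However, '!=' is not transitive. Counterexample: 3 != 5 and 5 != 3, but 3 = 3 (both equal 3). Transitivity holds for relations like <, <=, =, but not for !=.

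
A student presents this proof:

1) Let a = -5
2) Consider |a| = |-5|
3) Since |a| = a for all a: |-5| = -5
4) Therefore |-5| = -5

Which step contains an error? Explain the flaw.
Step 3: Since |a| = a for all a: |-5| = -5

Step 3 incorrectly states that |a| = a for all a. The correct definition is |a| = a when a >= 0, and |a| = -a when a < 0. Since -5 < 0, we have |-5| = -(-5) = 5, not -5.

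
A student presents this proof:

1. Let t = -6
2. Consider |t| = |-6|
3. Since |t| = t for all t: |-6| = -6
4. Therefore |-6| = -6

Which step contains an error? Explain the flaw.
Step 3: Since |t| = t for all t: |-6| = -6

Step 3 incorrectly states that |t| = t for all t. The correct definition is |t| = t when t >= 0, and |t| = -t when t < 0. Since -6 < 0, we have |-6| = -(-6) = 6, not -6.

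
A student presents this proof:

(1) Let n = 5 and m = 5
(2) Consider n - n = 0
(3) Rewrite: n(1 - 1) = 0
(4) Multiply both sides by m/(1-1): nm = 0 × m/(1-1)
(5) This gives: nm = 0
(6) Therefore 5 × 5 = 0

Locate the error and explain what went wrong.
Step 4: Multiply both sides by m/(1-1): nm = 0 × m/(1-1)

Step 4 multiplies both sides by m/(1-1). However, 1-1 = 0, so this is multiplication by m/0, which is undefined. We cannot multiply by an undefined expression.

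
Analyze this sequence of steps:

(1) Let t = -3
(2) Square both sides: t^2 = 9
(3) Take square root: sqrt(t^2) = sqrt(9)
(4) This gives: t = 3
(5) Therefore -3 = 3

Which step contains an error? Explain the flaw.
Step 4: This gives: t = 3

Step 4 incorrectly states that sqrt(t^2) = t. The correct identity is sqrt(t^2) = |t|. Since t = -3 < 0, we have sqrt(t^2) = |-3| = 3, not t = -3.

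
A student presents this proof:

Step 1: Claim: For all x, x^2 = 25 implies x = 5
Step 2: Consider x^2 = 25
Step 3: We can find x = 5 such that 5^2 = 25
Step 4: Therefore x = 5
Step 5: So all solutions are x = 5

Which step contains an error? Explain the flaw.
Step 4: Therefore x = 5

Step 4 incorrectly concludes that x = 5 is the only solution. The proof shows that x = 5 is A solution (existence), but does not show it is the ONLY solution (uniqueness). In fact, x = -5 is also a solution since (-5)^2 = 25. Finding one solution doesn't prove there are no others.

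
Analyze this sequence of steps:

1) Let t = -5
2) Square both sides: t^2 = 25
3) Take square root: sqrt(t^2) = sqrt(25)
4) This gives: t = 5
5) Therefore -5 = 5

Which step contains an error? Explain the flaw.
Step 4: This gives: t = 5

Step 4 incorrectly states that sqrt(t^2) = t. The correct identity is sqrt(t^2) = |t|. Since t = -5 < 0, we have sqrt(t^2) = |-5| = 5, not t = -5.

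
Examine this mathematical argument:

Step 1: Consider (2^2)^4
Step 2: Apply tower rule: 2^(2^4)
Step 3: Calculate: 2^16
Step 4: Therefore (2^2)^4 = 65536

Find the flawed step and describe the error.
Step 2: Apply tower rule: 2^(2^4)

Step 2 incorrectly states that (a^b)^c = a^(b^c). The correct rule is (a^b)^c = a^(b×c). The actual value is (2^2)^4 = 2^8 = 256, not 2^16 = 65536.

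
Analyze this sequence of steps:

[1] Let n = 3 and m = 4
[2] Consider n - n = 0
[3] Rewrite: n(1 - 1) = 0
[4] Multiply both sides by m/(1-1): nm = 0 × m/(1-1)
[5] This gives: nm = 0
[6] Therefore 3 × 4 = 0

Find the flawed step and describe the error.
Step 4: Multiply both sides by m/(1-1): nm = 0 × m/(1-1)

Step 4 multiplies both sides by m/(1-1). However, 1-1 = 0, so this is multiplication by m/0, which is undefined. We cannot multiply by an undefined expression.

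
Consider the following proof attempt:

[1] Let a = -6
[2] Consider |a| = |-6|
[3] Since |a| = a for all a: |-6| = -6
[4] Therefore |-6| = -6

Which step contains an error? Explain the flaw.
Step 3: Since |a| = a for all a: |-6| = -6

Step 3 incorrectly states that |a| = a for all a. The correct definition is |a| = a when a >= 0, and |a| = -a when a < 0. Since -6 < 0, we have |-6| = -(-6) = 6, not -6.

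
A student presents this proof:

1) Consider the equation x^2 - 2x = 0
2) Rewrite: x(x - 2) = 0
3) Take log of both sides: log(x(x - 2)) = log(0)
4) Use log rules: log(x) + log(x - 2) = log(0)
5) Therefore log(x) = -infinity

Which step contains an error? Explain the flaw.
Step 3: Take log of both sides: log(x(x - 2)) = log(0)

Step 3 takes the logarithm of both sides, resulting in log(0) on the right side. The logarithm is only defined for positive numbers; log(0) is undefined (approaches negative infinity). This operation is invalid.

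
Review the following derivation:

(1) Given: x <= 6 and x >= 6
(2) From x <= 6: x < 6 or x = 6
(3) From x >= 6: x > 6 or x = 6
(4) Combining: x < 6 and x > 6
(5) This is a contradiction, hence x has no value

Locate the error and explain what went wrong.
Step 4: Combining: x < 6 and x > 6

Step 4 incorrectly combines the conditions. From x <= 6 and x >= 6, the intersection is x = 6. The error treats the 'or' cases as 'and' requirements. The correct conclusion is that x = 6 is the unique solution, not that no solution exists.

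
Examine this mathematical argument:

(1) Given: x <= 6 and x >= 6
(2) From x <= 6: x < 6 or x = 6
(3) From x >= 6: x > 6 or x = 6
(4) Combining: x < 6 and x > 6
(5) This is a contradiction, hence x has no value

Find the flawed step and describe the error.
Step 4: Combining: x < 6 and x > 6

Step 4 incorrectly combines the conditions. From x <= 6 and x >= 6, the intersection is x = 6. The error treats the 'or' cases as 'and' requirements. The correct conclusion is that x = 6 is the unique solution, not that no solution exists.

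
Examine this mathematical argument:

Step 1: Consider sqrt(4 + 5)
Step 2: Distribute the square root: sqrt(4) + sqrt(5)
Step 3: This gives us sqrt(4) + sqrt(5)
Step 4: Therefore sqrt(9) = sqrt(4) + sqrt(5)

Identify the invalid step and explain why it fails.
Step 2: Distribute the square root: sqrt(4) + sqrt(5)

Step 2 incorrectly 'distributes' the square root over addition. The square root function does not distribute: sqrt(a + b) ≠ sqrt(a) + sqrt(b). In fact, sqrt(4 + 5) = sqrt(9) ≈ 3.0000, while sqrt(4) + sqrt(5) ≈ 4.2361.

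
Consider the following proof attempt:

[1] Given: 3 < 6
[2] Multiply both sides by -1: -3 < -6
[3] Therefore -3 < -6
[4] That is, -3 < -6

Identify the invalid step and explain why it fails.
Step 2: Multiply both sides by -1: -3 < -6

Step 2 multiplies both sides by -1 but fails to reverse the inequality sign. When multiplying (or dividing) an inequality by a negative number, the direction must be reversed. Since 3 < 6, we should get -3 > -6, i.e., -3 > -6.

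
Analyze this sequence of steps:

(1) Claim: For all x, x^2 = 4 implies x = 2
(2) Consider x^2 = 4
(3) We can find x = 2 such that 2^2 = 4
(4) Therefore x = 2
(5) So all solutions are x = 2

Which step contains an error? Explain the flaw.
Step 4: Therefore x = 2

Step 4 incorrectly concludes that x = 2 is the only solution. The proof shows that x = 2 is A solution (existence), but does not show it is the ONLY solution (uniqueness). In fact, x = -2 is also a solution since (-2)^2 = 4. Finding one solution doesn't prove there are no others.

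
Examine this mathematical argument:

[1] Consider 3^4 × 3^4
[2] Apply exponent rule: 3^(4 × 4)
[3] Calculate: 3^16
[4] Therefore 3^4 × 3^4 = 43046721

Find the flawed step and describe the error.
Step 2: Apply exponent rule: 3^(4 × 4)

Step 2 incorrectly states that a^b × a^c = a^(b×c). The correct rule is a^b × a^c = a^(b+c). The actual value is 3^4 × 3^4 = 3^8 = 6561, not 3^16 = 43046721.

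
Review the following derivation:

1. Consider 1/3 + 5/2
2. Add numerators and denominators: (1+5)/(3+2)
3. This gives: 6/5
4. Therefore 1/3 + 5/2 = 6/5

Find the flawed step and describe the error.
Step 2: Add numerators and denominators: (1+5)/(3+2)

Step 2 incorrectly adds fractions by separately adding numerators and denominators. This is wrong. The correct method requires a common denominator: 1/3 + 5/2 = (1×2 + 5×3)/(3×2) = 17/6 = 17/6. The method used gives 6/5, which is different.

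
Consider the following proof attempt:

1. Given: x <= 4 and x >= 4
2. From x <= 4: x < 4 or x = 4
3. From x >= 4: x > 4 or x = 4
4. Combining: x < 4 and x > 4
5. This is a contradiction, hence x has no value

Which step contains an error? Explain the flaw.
Step 4: Combining: x < 4 and x > 4

Step 4 incorrectly combines the conditions. From x <= 4 and x >= 4, the intersection is x = 4. The error treats the 'or' cases as 'and' requirements. The correct conclusion is that x = 4 is the unique solution, not that no solution exists.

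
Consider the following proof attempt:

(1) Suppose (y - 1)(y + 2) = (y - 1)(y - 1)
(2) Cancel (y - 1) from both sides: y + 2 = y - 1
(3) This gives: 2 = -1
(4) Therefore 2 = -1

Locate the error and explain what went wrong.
Step 2: Cancel (y - 1) from both sides: y + 2 = y - 1

Step 2 cancels (y - 1) from both sides. This is only valid if (y - 1) ≠ 0, i.e., y ≠ 1. When y = 1, both sides equal zero regardless of the other factors. The correct approach requires considering y = 1 as a separate case.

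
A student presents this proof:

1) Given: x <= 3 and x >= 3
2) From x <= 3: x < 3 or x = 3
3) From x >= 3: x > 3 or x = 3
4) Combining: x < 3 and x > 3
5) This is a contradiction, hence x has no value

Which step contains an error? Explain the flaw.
Step 4: Combining: x < 3 and x > 3

Step 4 incorrectly combines the conditions. From x <= 3 and x >= 3, the intersection is x = 3. The error treats the 'or' cases as 'and' requirements. The correct conclusion is that x = 3 is the unique solution, not that no solution exists.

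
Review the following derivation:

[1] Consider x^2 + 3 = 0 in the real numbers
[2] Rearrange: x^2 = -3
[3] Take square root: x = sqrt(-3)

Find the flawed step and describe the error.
Step 3: Take square root: x = sqrt(-3)

Step 3 takes the square root of -3, which is negative. In the real number system, the square root of a negative number is undefined. The equation x^2 + 3 = 0 has no real solutions. Square roots of negative numbers only exist in the complex numbers.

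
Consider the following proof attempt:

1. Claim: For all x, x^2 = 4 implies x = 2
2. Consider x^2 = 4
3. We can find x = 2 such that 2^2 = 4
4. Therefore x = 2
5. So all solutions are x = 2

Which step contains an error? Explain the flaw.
Step 4: Therefore x = 2

Step 4 incorrectly concludes that x = 2 is the only solution. The proof shows that x = 2 is A solution (existence), but does not show it is the ONLY solution (uniqueness). In fact, x = -2 is also a solution since (-2)^2 = 4. Finding one solution doesn't prove there are no others.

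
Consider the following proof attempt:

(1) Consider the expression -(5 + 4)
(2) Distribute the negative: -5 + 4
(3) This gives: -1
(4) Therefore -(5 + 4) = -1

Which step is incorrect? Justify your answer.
Step 2: Distribute the negative: -5 + 4

Step 2 incorrectly distributes the negative sign. The correct distribution is -(5 + 4) = -5 - 4 = -9. The negative must be applied to both terms, not just the first. The error treats -(5 + 4) as -5 + 4, which equals -1 instead of -9.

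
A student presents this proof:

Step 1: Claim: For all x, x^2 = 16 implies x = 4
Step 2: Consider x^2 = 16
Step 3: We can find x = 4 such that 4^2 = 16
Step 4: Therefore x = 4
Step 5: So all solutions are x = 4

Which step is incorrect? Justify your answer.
Step 4: Therefore x = 4

Step 4 incorrectly concludes that x = 4 is the only solution. The proof shows that x = 4 is A solution (existence), but does not show it is the ONLY solution (uniqueness). In fact, x = -4 is also a solution since (-4)^2 = 16. Finding one solution doesn't prove there are no others.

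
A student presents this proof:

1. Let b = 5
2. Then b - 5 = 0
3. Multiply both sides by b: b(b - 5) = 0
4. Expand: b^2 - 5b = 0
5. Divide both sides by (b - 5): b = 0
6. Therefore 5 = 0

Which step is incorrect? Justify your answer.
Step 5: Divide both sides by (b - 5): b = 0

Step 5 divides both sides by (b - 5). However, since b = 5, we have (b - 5) = 0. Division by zero is undefined, making this step invalid.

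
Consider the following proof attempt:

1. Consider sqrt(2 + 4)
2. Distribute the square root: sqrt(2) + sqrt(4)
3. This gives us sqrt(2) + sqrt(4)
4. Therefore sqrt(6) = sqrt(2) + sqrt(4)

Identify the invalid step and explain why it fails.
Step 2: Distribute the square root: sqrt(2) + sqrt(4)

Step 2 incorrectly 'distributes' the square root over addition. The square root function does not distribute: sqrt(a + b) ≠ sqrt(a) + sqrt(b). In fact, sqrt(2 + 4) = sqrt(6) ≈ 2.4495, while sqrt(2) + sqrt(4) ≈ 3.4142.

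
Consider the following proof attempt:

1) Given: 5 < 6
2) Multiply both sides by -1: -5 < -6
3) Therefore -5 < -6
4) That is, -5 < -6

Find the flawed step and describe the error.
Step 2: Multiply both sides by -1: -5 < -6

Step 2 multiplies both sides by -1 but fails to reverse the inequality sign. When multiplying (or dividing) an inequality by a negative number, the direction must be reversed. Since 5 < 6, we should get -5 > -6, i.e., -5 > -6.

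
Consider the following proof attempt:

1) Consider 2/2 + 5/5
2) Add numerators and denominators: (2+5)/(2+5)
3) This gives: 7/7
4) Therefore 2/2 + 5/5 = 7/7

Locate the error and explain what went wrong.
Step 2: Add numerators and denominators: (2+5)/(2+5)

Step 2 incorrectly adds fractions by separately adding numerators and denominators. This is wrong. The correct method requires a common denominator: 2/2 + 5/5 = (2×5 + 5×2)/(2×5) = 20/10 = 2. The method used gives 7/7, which is different.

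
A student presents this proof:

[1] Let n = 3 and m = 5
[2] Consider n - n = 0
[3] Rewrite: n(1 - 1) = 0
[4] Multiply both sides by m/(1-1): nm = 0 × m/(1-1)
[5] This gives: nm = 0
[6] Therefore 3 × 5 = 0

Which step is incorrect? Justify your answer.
Step 4: Multiply both sides by m/(1-1): nm = 0 × m/(1-1)

Step 4 multiplies both sides by m/(1-1). However, 1-1 = 0, so this is multiplication by m/0, which is undefined. We cannot multiply by an undefined expression.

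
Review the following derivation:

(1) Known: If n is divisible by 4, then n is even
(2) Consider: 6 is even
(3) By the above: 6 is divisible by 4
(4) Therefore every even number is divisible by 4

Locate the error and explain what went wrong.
Step 3: By the above: 6 is divisible by 4

Step 3 commits the fallacy of affirming the consequent. The known fact 'divisible by 4 → even' does NOT imply 'even → divisible by 4'. That would be the converse, which is false. For example, 6 is even but 6 ÷ 4 = 1.50, which is not an integer.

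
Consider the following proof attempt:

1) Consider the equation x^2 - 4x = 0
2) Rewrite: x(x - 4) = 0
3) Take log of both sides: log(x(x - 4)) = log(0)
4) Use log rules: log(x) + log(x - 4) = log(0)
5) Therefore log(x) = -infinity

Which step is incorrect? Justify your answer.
Step 3: Take log of both sides: log(x(x - 4)) = log(0)

Step 3 takes the logarithm of both sides, resulting in log(0) on the right side. The logarithm is only defined for positive numbers; log(0) is undefined (approaches negative infinity). This operation is invalid.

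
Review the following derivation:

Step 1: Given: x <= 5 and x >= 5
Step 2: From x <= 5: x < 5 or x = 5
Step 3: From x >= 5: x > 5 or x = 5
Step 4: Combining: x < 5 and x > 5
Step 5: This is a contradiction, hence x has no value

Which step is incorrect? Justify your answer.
Step 4: Combining: x < 5 and x > 5

Step 4 incorrectly combines the conditions. From x <= 5 and x >= 5, the intersection is x = 5. The error treats the 'or' cases as 'and' requirements. The correct conclusion is that x = 5 is the unique solution, not that no solution exists.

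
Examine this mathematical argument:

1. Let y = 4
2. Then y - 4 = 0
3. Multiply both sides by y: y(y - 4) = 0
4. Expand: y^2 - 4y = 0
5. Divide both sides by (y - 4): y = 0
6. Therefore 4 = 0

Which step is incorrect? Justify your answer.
Step 5: Divide both sides by (y - 4): y = 0

Step 5 divides both sides by (y - 4). However, since y = 4, we have (y - 4) = 0. Division by zero is undefined, making this step invalid.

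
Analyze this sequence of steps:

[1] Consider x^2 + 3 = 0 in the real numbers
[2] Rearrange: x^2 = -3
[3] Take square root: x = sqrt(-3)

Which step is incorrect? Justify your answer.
Step 3: Take square root: x = sqrt(-3)

Step 3 takes the square root of -3, which is negative. In the real number system, the square root of a negative number is undefined. The equation x^2 + 3 = 0 has no real solutions. Square roots of negative numbers only exist in the complex numbers.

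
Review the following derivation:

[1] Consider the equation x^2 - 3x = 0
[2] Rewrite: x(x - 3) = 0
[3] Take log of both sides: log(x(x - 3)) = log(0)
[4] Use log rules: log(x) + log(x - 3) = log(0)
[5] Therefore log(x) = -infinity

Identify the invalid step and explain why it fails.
Step 3: Take log of both sides: log(x(x - 3)) = log(0)

Step 3 takes the logarithm of both sides, resulting in log(0) on the right side. The logarithm is only defined for positive numbers; log(0) is undefined (approaches negative infinity). This operation is invalid.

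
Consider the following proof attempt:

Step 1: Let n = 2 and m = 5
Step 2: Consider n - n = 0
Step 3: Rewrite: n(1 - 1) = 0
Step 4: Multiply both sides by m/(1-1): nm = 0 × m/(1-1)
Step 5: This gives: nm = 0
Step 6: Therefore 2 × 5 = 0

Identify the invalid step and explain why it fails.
Step 4: Multiply both sides by m/(1-1): nm = 0 × m/(1-1)

Step 4 multiplies both sides by m/(1-1). However, 1-1 = 0, so this is multiplication by m/0, which is undefined. We cannot multiply by an undefined expression.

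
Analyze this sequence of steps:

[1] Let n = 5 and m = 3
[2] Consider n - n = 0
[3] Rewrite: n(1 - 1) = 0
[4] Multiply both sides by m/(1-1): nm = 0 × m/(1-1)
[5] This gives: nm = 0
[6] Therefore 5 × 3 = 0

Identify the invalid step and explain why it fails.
Step 4: Multiply both sides by m/(1-1): nm = 0 × m/(1-1)

Step 4 multiplies both sides by m/(1-1). However, 1-1 = 0, so this is multiplication by m/0, which is undefined. We cannot multiply by an undefined expression.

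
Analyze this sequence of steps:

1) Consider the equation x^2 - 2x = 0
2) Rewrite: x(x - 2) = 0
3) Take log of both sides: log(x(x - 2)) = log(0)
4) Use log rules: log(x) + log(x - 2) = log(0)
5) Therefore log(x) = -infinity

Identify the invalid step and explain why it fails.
Step 3: Take log of both sides: log(x(x - 2)) = log(0)

Step 3 takes the logarithm of both sides, resulting in log(0) on the right side. The logarithm is only defined for positive numbers; log(0) is undefined (approaches negative infinity). This operation is invalid.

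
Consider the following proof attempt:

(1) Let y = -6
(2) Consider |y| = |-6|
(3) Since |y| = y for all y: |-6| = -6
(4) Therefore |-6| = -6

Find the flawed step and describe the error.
Step 3: Since |y| = y for all y: |-6| = -6

Step 3 incorrectly states that |y| = y for all y. The correct definition is |y| = y when y >= 0, and |y| = -y when y < 0. Since -6 < 0, we have |-6| = -(-6) = 6, not -6.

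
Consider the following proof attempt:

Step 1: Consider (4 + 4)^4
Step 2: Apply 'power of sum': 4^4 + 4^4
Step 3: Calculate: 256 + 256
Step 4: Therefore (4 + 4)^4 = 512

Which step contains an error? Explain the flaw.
Step 2: Apply 'power of sum': 4^4 + 4^4

Step 2 incorrectly applies a non-existent rule '(a+b)^n = a^n + b^n'. This is false in general. The correct expansion uses the binomial theorem. The actual value is (4 + 4)^4 = 8^4 = 4096, not 512.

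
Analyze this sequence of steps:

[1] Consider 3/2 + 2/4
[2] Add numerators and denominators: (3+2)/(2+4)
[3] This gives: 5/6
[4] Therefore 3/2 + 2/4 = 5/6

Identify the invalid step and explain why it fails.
Step 2: Add numerators and denominators: (3+2)/(2+4)

Step 2 incorrectly adds fractions by separately adding numerators and denominators. This is wrong. The correct method requires a common denominator: 3/2 + 2/4 = (3×4 + 2×2)/(2×4) = 16/8 = 2. The method used gives 5/6, which is different.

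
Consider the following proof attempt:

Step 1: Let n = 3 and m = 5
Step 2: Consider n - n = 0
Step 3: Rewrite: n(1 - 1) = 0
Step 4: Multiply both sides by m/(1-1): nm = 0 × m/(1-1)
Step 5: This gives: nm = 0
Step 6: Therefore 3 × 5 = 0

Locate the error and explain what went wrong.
Step 4: Multiply both sides by m/(1-1): nm = 0 × m/(1-1)

Step 4 multiplies both sides by m/(1-1). However, 1-1 = 0, so this is multiplication by m/0, which is undefined. We cannot multiply by an undefined expression.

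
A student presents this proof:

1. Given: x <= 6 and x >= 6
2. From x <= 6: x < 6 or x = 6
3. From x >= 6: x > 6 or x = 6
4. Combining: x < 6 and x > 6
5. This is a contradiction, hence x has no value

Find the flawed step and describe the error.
Step 4: Combining: x < 6 and x > 6

Step 4 incorrectly combines the conditions. From x <= 6 and x >= 6, the intersection is x = 6. The error treats the 'or' cases as 'and' requirements. The correct conclusion is that x = 6 is the unique solution, not that no solution exists.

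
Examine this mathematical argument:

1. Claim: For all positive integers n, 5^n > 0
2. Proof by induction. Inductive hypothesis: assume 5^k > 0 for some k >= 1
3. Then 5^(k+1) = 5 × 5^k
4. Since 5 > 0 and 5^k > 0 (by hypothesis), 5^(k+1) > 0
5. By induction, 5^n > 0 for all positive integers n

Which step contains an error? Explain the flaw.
Step 5: By induction, 5^n > 0 for all positive integers n

Step 5 concludes the proof by induction, but no base case was ever established. A valid induction proof requires: (1) a base case proving 5^1 > 0, and (2) an inductive step showing IF 5^k > 0 THEN 5^(k+1) > 0. Steps 2-4 correctly establish the inductive step, but without the base case the conclusion in step 5 does not follow.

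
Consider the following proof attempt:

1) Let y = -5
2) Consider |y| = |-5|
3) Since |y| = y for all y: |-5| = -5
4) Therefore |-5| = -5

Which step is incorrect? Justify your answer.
Step 3: Since |y| = y for all y: |-5| = -5

Step 3 incorrectly states that |y| = y for all y. The correct definition is |y| = y when y >= 0, and |y| = -y when y < 0. Since -5 < 0, we have |-5| = -(-5) = 5, not -5.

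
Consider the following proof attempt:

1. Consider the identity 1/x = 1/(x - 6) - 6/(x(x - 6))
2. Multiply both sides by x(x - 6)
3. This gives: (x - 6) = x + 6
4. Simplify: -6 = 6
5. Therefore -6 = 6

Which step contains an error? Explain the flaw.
Step 3: This gives: (x - 6) = x + 6

Step 3 makes a sign error when clearing denominators. Multiplying -6/(x(x - 6)) by x(x - 6) gives -6, not +6. The correct result is (x - 6) = x - 6, which is trivially true, not (x - 6) = x + 6. (Step 1 is a valid identity: 1/(x - 6) - 6/(x(x - 6)) = (x - 6)/(x(x - 6)) = 1/x.)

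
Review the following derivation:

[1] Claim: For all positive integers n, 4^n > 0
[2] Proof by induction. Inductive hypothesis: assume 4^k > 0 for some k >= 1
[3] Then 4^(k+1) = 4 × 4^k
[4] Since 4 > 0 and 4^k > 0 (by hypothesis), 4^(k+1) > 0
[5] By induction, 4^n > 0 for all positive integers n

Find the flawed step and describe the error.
Step 5: By induction, 4^n > 0 for all positive integers n

Step 5 concludes the proof by induction, but no base case was ever established. A valid induction proof requires: (1) a base case proving 4^1 > 0, and (2) an inductive step showing IF 4^k > 0 THEN 4^(k+1) > 0. Steps 2-4 correctly establish the inductive step, but without the base case the conclusion in step 5 does not follow.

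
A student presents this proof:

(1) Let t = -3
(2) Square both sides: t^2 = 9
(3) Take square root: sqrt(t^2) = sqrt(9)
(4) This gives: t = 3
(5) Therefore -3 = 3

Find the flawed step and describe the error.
Step 4: This gives: t = 3

Step 4 incorrectly states that sqrt(t^2) = t. The correct identity is sqrt(t^2) = |t|. Since t = -3 < 0, we have sqrt(t^2) = |-3| = 3, not t = -3.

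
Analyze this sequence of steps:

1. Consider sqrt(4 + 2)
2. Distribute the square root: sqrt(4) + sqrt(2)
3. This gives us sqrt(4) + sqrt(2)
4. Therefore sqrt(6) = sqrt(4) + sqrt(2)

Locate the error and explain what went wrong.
Step 2: Distribute the square root: sqrt(4) + sqrt(2)

Step 2 incorrectly 'distributes' the square root over addition. The square root function does not distribute: sqrt(a + b) ≠ sqrt(a) + sqrt(b). In fact, sqrt(4 + 2) = sqrt(6) ≈ 2.4495, while sqrt(4) + sqrt(2) ≈ 3.4142.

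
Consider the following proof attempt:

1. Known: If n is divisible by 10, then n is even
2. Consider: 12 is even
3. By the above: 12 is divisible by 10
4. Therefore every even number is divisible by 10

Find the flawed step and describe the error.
Step 3: By the above: 12 is divisible by 10

Step 3 commits the fallacy of affirming the consequent. The known fact 'divisible by 10 → even' does NOT imply 'even → divisible by 10'. That would be the converse, which is false. For example, 12 is even but 12 ÷ 10 = 1.20, which is not an integer.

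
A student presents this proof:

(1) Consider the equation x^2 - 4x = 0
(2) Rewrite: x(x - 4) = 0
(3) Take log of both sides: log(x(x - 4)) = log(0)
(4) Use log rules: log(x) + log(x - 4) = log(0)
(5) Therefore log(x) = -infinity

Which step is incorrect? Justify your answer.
Step 3: Take log of both sides: log(x(x - 4)) = log(0)

Step 3 takes the logarithm of both sides, resulting in log(0) on the right side. The logarithm is only defined for positive numbers; log(0) is undefined (approaches negative infinity). This operation is invalid.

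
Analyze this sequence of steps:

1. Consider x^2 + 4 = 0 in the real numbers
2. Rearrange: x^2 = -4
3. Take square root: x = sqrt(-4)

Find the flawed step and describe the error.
Step 3: Take square root: x = sqrt(-4)

Step 3 takes the square root of -4, which is negative. In the real number system, the square root of a negative number is undefined. The equation x^2 + 4 = 0 has no real solutions. Square roots of negative numbers only exist in the complex numbers.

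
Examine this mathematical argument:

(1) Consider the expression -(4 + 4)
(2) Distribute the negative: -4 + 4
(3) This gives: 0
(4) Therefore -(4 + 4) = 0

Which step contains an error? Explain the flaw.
Step 2: Distribute the negative: -4 + 4

Step 2 incorrectly distributes the negative sign. The correct distribution is -(4 + 4) = -4 - 4 = -8. The negative must be applied to both terms, not just the first. The error treats -(4 + 4) as -4 + 4, which equals 0 instead of -8.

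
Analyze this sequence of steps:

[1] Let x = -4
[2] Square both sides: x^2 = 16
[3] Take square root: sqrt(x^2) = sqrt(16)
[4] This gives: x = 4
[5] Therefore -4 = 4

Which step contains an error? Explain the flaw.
Step 4: This gives: x = 4

Step 4 incorrectly states that sqrt(x^2) = x. The correct identity is sqrt(x^2) = |x|. Since x = -4 < 0, we have sqrt(x^2) = |-4| = 4, not x = -4.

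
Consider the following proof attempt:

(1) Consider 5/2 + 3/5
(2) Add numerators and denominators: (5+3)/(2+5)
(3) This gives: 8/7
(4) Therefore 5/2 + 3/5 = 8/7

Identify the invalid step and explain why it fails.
Step 2: Add numerators and denominators: (5+3)/(2+5)

Step 2 incorrectly adds fractions by separately adding numerators and denominators. This is wrong. The correct method requires a common denominator: 5/2 + 3/5 = (5×5 + 3×2)/(2×5) = 31/10 = 31/10. The method used gives 8/7, which is different.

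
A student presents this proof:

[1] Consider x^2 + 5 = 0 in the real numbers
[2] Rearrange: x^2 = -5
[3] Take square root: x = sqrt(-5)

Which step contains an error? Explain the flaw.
Step 3: Take square root: x = sqrt(-5)

Step 3 takes the square root of -5, which is negative. In the real number system, the square root of a negative number is undefined. The equation x^2 + 5 = 0 has no real solutions. Square roots of negative numbers only exist in the complex numbers.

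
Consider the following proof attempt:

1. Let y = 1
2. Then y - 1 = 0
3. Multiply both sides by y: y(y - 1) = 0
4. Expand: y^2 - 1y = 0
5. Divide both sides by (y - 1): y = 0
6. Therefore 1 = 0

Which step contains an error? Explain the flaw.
Step 5: Divide both sides by (y - 1): y = 0

Step 5 divides both sides by (y - 1). However, since y = 1, we have (y - 1) = 0. Division by zero is undefined, making this step invalid.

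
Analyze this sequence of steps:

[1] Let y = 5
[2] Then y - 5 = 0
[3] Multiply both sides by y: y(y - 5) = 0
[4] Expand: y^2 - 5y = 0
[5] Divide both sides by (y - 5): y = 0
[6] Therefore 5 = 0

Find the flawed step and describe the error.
Step 5: Divide both sides by (y - 5): y = 0

Step 5 divides both sides by (y - 5). However, since y = 5, we have (y - 5) = 0. Division by zero is undefined, making this step invalid.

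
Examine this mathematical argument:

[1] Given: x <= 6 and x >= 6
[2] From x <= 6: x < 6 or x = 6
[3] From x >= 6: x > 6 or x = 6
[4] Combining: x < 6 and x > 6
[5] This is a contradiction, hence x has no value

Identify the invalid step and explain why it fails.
Step 4: Combining: x < 6 and x > 6

Step 4 incorrectly combines the conditions. From x <= 6 and x >= 6, the intersection is x = 6. The error treats the 'or' cases as 'and' requirements. The correct conclusion is that x = 6 is the unique solution, not that no solution exists.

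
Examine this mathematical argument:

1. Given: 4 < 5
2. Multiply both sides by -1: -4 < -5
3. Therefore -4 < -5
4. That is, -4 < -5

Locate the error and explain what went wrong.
Step 2: Multiply both sides by -1: -4 < -5

Step 2 multiplies both sides by -1 but fails to reverse the inequality sign. When multiplying (or dividing) an inequality by a negative number, the direction must be reversed. Since 4 < 5, we should get -4 > -5, i.e., -4 > -5.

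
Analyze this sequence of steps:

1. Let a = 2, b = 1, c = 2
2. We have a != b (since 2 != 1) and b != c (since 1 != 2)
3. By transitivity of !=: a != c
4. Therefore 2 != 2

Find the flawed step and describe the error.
Step 3: By transitivity of !=: a != c

Step 3 incorrectly applies transitivity to the '!=' relation. Transitivity states: if a R b and b R c, then a R c. However, '!=' is not transitive. Counterexample: 2 != 1 and 1 != 2, but 2 = 2 (both equal 2). Transitivity holds for relations like <, <=, =, but not for !=.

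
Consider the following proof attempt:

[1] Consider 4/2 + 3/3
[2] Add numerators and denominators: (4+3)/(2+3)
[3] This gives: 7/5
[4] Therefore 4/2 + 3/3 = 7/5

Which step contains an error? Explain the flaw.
Step 2: Add numerators and denominators: (4+3)/(2+3)

Step 2 incorrectly adds fractions by separately adding numerators and denominators. This is wrong. The correct method requires a common denominator: 4/2 + 3/3 = (4×3 + 3×2)/(2×3) = 18/6 = 3. The method used gives 7/5, which is different.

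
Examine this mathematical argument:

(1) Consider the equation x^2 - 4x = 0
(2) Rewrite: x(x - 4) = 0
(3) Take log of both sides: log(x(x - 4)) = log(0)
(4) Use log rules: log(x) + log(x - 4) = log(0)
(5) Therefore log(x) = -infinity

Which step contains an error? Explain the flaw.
Step 3: Take log of both sides: log(x(x - 4)) = log(0)

Step 3 takes the logarithm of both sides, resulting in log(0) on the right side. The logarithm is only defined for positive numbers; log(0) is undefined (approaches negative infinity). This operation is invalid.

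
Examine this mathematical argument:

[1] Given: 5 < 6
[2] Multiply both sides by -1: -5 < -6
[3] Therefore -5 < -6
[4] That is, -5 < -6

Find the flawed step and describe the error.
Step 2: Multiply both sides by -1: -5 < -6

Step 2 multiplies both sides by -1 but fails to reverse the inequality sign. When multiplying (or dividing) an inequality by a negative number, the direction must be reversed. Since 5 < 6, we should get -5 > -6, i.e., -5 > -6.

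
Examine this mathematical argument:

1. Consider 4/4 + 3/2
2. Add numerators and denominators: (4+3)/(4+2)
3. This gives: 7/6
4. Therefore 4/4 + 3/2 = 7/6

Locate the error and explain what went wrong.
Step 2: Add numerators and denominators: (4+3)/(4+2)

Step 2 incorrectly adds fractions by separately adding numerators and denominators. This is wrong. The correct method requires a common denominator: 4/4 + 3/2 = (4×2 + 3×4)/(4×2) = 20/8 = 5/2. The method used gives 7/6, which is different.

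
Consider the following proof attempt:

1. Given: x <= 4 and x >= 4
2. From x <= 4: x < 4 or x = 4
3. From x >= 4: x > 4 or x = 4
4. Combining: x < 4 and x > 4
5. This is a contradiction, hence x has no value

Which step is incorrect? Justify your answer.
Step 4: Combining: x < 4 and x > 4

Step 4 incorrectly combines the conditions. From x <= 4 and x >= 4, the intersection is x = 4. The error treats the 'or' cases as 'and' requirements. The correct conclusion is that x = 4 is the unique solution, not that no solution exists.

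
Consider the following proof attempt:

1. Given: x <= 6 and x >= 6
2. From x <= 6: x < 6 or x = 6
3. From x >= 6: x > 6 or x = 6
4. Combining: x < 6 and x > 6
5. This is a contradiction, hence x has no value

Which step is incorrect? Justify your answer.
Step 4: Combining: x < 6 and x > 6

Step 4 incorrectly combines the conditions. From x <= 6 and x >= 6, the intersection is x = 6. The error treats the 'or' cases as 'and' requirements. The correct conclusion is that x = 6 is the unique solution, not that no solution exists.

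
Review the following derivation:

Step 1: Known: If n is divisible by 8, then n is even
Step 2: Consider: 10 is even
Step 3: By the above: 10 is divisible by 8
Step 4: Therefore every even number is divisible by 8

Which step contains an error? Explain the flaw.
Step 3: By the above: 10 is divisible by 8

Step 3 commits the fallacy of affirming the consequent. The known fact 'divisible by 8 → even' does NOT imply 'even → divisible by 8'. That would be the converse, which is false. For example, 10 is even but 10 ÷ 8 = 1.25, which is not an integer.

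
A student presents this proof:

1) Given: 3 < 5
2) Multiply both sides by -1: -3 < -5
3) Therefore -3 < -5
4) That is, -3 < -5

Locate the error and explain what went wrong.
Step 2: Multiply both sides by -1: -3 < -5

Step 2 multiplies both sides by -1 but fails to reverse the inequality sign. When multiplying (or dividing) an inequality by a negative number, the direction must be reversed. Since 3 < 5, we should get -3 > -5, i.e., -3 > -5.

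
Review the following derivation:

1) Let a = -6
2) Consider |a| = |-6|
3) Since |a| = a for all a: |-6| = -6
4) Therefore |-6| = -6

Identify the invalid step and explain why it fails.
Step 3: Since |a| = a for all a: |-6| = -6

Step 3 incorrectly states that |a| = a for all a. The correct definition is |a| = a when a >= 0, and |a| = -a when a < 0. Since -6 < 0, we have |-6| = -(-6) = 6, not -6.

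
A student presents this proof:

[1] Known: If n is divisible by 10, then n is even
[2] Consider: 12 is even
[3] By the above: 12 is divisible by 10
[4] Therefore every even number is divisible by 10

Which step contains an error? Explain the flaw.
Step 3: By the above: 12 is divisible by 10

Step 3 commits the fallacy of affirming the consequent. The known fact 'divisible by 10 → even' does NOT imply 'even → divisible by 10'. That would be the converse, which is false. For example, 12 is even but 12 ÷ 10 = 1.20, which is not an integer.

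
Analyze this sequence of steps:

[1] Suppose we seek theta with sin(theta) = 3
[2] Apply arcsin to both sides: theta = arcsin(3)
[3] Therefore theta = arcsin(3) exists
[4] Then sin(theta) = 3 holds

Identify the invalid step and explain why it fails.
Step 2: Apply arcsin to both sides: theta = arcsin(3)

Step 2 applies arcsin to 3. However, arcsin(x) is only defined for x in [-1, 1] because sin(theta) can only produce values in that range. Since |3| > 1, arcsin(3) is undefined. There is no angle whose sine equals 3.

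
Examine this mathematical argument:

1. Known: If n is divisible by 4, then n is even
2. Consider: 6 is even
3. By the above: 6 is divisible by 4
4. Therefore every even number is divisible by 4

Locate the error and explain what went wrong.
Step 3: By the above: 6 is divisible by 4

Step 3 commits the fallacy of affirming the consequent. The known fact 'divisible by 4 → even' does NOT imply 'even → divisible by 4'. That would be the converse, which is false. For example, 6 is even but 6 ÷ 4 = 1.50, which is not an integer.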